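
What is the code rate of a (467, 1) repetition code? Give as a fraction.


Rate = k/n = 1/467

1/467


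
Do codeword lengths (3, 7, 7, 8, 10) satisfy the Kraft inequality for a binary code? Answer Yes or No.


Kraft sum = sum(2^(-l_i)) = 0.1455, need <= 1. Result: satisfied (a binary prefix-free code with these lengths exists)

Yes


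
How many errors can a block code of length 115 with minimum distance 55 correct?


Correction capability = floor((d-1)/2) = floor((55-1)/2) = 27

27 errors


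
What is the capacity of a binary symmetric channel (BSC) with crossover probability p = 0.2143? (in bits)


H(p) = -p*log2(p) - (1-p)*log2(1-p) = -0.2143*log2(0.2143) - 0.7857*log2(0.7857) = 0.476238 + 0.273384 = 0.7496. C = 1 - H(p) = 1 - 0.7496 = 0.2504

0.2504 bits


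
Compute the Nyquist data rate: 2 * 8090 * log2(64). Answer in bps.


Rate = 2 * B * log2(M) = 2 * 8090 * 6.0 = 97080.0

97080.0 bps


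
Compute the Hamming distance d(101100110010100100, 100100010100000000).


Count differing positions: . . ^ . . . ^ . . ^ ^ . ^ . . ^ . . = 6 differences

6


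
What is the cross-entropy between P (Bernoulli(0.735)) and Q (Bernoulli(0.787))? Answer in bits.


H(P,Q) = -p*log2(q) - (1-p)*log2(1-q). -0.735*log2(0.787) = 0.253990; -0.265*log2(0.213) = 0.591235. H(P,Q) = 0.253990 + 0.591235 = 0.8452

0.8452 bits


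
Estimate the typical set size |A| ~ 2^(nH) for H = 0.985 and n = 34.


log2|A_typical| = nH = 34 * 0.985 = 33.49, so |A_typical| ~ 2^33.49 = 1.206e+10

1.206e+10


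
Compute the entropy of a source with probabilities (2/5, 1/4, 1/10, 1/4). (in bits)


H = -sum(p_i * log2(p_i)). Terms: -(2/5)*log2(2/5) = 0.528771; -(1/4)*log2(1/4) = 0.500000; -(1/10)*log2(1/10) = 0.332193; -(1/4)*log2(1/4) = 0.500000. H = 0.528771 + 0.500000 + 0.332193 + 0.500000 = 1.861

1.861 bits


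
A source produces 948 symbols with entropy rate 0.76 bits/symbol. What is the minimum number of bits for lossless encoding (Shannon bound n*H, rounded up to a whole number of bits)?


Minimum bits >= n * H = 948 * 0.76 = 720.48, rounded up to a whole number of bits = 721

721 bits


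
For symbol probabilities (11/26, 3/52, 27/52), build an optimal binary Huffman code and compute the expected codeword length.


Huffman construction (repeatedly merge the two least-probable nodes; each merge adds 1 bit to every symbol beneath it): 3/52 + 11/26 = 25/52; 25/52 + 27/52 = 1. Resulting codeword lengths (in the order the probabilities were given): (2, 2, 1). L_avg = sum(p_i * l_i) = 11/26*2 + 3/52*2 + 27/52*1 = 77/52 = 1.4808

1.4808 bits


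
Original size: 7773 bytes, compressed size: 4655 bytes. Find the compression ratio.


Ratio = original / compressed = 7773 / 4655 = 1.6698

1.6698


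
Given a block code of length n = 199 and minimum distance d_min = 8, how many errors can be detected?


Detection capability = d_min - 1 = 8 - 1 = 7

7 errors


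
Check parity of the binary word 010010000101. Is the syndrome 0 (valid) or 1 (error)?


Syndrome = XOR of all bits = 0 XOR 1 XOR 0 XOR 0 XOR 1 XOR 0 XOR 0 XOR 0 XOR 0 XOR 1 XOR 0 XOR 1 = 0

0


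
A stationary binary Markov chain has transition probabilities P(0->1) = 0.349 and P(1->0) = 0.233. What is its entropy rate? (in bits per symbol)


Stationary distribution: pi_0 = p10/(p01+p10) = 0.4003, pi_1 = 0.5997. Entropy rate H' = pi_0*H(p01) + pi_1*H(p10) = 0.4003*0.9332 + 0.5997*0.7832 = 0.8432

0.8432 bits/symbol


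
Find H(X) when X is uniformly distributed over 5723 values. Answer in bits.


H = log2(n) = log2(5723) = 12.4826

12.4826 bits


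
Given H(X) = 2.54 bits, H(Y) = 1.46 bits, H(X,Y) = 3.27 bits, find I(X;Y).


I(X;Y) = H(X) + H(Y) - H(X,Y) = 2.54 + 1.46 - 3.27 = 0.73

0.73 bits


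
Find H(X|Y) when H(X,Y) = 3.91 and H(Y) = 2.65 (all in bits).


H(X|Y) = H(X,Y) - H(Y) = 3.91 - 2.65 = 1.26

1.26 bits


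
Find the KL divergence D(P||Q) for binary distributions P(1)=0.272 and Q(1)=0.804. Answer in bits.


KL = p*log2(p/q) + (1-p)*log2((1-p)/(1-q)) = 0.272*log2(0.272/0.804) + 0.728*log2(0.728/0.196) = 0.9529

0.9529 bits


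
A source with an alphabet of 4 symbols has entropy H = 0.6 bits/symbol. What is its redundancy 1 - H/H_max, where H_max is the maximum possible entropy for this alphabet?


H_max = log2(K) = log2(4) = 2.0 bits/symbol. Redundancy = 1 - H/H_max = 1 - 0.6/2.0 = 1 - 0.3 = 0.7

0.7


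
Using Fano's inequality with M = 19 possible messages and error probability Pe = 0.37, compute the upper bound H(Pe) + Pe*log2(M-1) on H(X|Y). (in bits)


H(Pe) = -Pe*log2(Pe) - (1-Pe)*log2(1-Pe) = -0.37*log2(0.37) - 0.63*log2(0.63) = 0.530729 + 0.419943 = 0.9507. Pe*log2(M-1) = 0.37*log2(18) = 1.542872. Bound = H(Pe) + Pe*log2(M-1) = 0.530729 + 0.419943 + 1.542872 = 2.4935

2.4935 bits


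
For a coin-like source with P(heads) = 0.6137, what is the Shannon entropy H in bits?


H = -p*log2(p) - (1-p)*log2(1-p). -0.6137*log2(0.6137) = 0.432287; -0.3863*log2(0.3863) = 0.530083. H = 0.432287 + 0.530083 = 0.9624

0.9624 bits


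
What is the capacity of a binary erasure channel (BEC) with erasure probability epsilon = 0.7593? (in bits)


C = 1 - epsilon = 1 - 0.7593 = 0.2407

0.2407 bits


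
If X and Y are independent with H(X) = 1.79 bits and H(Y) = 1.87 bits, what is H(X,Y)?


For independent variables, H(X,Y) = H(X) + H(Y) = 1.79 + 1.87 = 3.66

3.66 bits


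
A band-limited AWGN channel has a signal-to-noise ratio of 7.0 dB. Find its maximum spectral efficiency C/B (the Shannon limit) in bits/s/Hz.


SNR_linear = 10^(7.0/10) = 5.0119; C/B = log2(1 + SNR_linear) = log2(1 + 5.0119) = 2.5878

2.5878 bits/s/Hz


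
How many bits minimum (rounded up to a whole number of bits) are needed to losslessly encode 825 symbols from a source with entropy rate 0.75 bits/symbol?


Minimum bits >= n * H = 825 * 0.75 = 618.75, rounded up to a whole number of bits = 619

619 bits


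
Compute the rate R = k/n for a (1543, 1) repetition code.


Rate = k/n = 1/1543

1/1543


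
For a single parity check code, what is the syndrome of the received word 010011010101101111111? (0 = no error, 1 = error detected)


Syndrome = XOR of all bits = 0 XOR 1 XOR 0 XOR 0 XOR 1 XOR 1 XOR 0 XOR 1 XOR 0 XOR 1 XOR 0 XOR 1 XOR 1 XOR 0 XOR 1 XOR 1 XOR 1 XOR 1 XOR 1 XOR 1 XOR 1 = 0

0


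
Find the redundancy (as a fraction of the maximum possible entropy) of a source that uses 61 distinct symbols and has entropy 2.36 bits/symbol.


H_max = log2(K) = log2(61) = 5.9307 bits/symbol. Redundancy = 1 - H/H_max = 1 - 2.36/5.9307 = 1 - 0.3979 = 0.6021

0.6021


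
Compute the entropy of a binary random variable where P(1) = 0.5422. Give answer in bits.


H = -p*log2(p) - (1-p)*log2(1-p). -0.5422*log2(0.5422) = 0.478818; -0.4578*log2(0.4578) = 0.516037. H = 0.478818 + 0.516037 = 0.9949

0.9949 bits


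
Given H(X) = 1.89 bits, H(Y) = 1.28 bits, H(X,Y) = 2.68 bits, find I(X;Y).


I(X;Y) = H(X) + H(Y) - H(X,Y) = 1.89 + 1.28 - 2.68 = 0.49

0.49 bits


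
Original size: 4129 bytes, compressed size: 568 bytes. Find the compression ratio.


Ratio = original / compressed = 4129 / 568 = 7.2694

7.2694


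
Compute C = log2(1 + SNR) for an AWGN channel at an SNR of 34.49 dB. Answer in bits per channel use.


SNR_linear = 10^(34.49/10) = 2811.9008; C = log2(1 + SNR_linear) = log2(1 + 2811.9008) = 11.4578

11.4578 bits/channel use


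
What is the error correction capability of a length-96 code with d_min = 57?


Correction capability = floor((d-1)/2) = floor((57-1)/2) = 28

28 errors


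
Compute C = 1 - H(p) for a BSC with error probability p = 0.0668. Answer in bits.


H(p) = -p*log2(p) - (1-p)*log2(1-p) = -0.0668*log2(0.0668) - 0.9332*log2(0.9332) = 0.260788 + 0.093079 = 0.3539. C = 1 - H(p) = 1 - 0.3539 = 0.6461

0.6461 bits


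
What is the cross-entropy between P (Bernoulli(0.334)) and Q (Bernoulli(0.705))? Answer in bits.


H(P,Q) = -p*log2(q) - (1-p)*log2(1-q). -0.334*log2(0.705) = 0.168438; -0.666*log2(0.295) = 1.172968. H(P,Q) = 0.168438 + 1.172968 = 1.3414

1.3414 bits


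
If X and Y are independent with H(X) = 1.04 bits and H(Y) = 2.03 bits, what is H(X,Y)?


For independent variables, H(X,Y) = H(X) + H(Y) = 1.04 + 2.03 = 3.07

3.07 bits


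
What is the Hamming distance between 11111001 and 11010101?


Count differing positions: . . ^ . ^ ^ . . = 3 differences

3


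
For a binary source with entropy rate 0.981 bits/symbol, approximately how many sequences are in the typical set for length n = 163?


log2|A_typical| = nH = 163 * 0.981 = 159.903, so |A_typical| ~ 2^159.903 = 1.366e+48

1.366e+48


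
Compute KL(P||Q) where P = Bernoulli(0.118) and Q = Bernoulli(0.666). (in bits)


KL = p*log2(p/q) + (1-p)*log2((1-p)/(1-q)) = 0.118*log2(0.118/0.666) + 0.882*log2(0.882/0.334) = 0.941

0.941 bits


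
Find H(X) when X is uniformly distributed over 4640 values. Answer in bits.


H = log2(n) = log2(4640) = 12.1799

12.1799 bits


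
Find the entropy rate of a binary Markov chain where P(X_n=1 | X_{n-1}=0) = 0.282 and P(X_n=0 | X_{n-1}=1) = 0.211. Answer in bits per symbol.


Stationary distribution: pi_0 = p10/(p01+p10) = 0.428, pi_1 = 0.572. Entropy rate H' = pi_0*H(p01) + pi_1*H(p10) = 0.428*0.8582 + 0.572*0.7434 = 0.7925

0.7925 bits/symbol


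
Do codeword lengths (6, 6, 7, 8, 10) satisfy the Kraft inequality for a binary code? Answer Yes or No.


Kraft sum = sum(2^(-l_i)) = 0.0439, need <= 1. Result: satisfied (a binary prefix-free code with these lengths exists)

Yes


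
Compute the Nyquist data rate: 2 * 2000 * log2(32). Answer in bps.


Rate = 2 * B * log2(M) = 2 * 2000 * 5.0 = 20000.0

20000.0 bps


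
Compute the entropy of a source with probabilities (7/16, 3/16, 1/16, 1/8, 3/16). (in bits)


H = -sum(p_i * log2(p_i)). Terms: -(7/16)*log2(7/16) = 0.521782; -(3/16)*log2(3/16) = 0.452820; -(1/16)*log2(1/16) = 0.250000; -(1/8)*log2(1/8) = 0.375000; -(3/16)*log2(3/16) = 0.452820. H = 0.521782 + 0.452820 + 0.250000 + 0.375000 + 0.452820 = 2.0524

2.0524 bits


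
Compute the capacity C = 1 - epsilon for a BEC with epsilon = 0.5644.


C = 1 - epsilon = 1 - 0.5644 = 0.4356

0.4356 bits


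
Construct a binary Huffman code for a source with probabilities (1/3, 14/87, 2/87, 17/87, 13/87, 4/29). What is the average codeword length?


Huffman construction (repeatedly merge the two least-probable nodes; each merge adds 1 bit to every symbol beneath it): 2/87 + 4/29 = 14/87; 13/87 + 14/87 = 9/29; 14/87 + 17/87 = 31/87; 9/29 + 1/3 = 56/87; 31/87 + 56/87 = 1. Resulting codeword lengths (in the order the probabilities were given): (2, 3, 3, 2, 3, 3). L_avg = sum(p_i * l_i) = 1/3*2 + 14/87*3 + 2/87*3 + 17/87*2 + 13/87*3 + 4/29*3 = 215/87 = 2.4713

2.4713 bits


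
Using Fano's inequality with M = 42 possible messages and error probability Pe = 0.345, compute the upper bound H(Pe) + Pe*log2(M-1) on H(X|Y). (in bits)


H(Pe) = -Pe*log2(Pe) - (1-Pe)*log2(1-Pe) = -0.345*log2(0.345) - 0.655*log2(0.655) = 0.529689 + 0.399834 = 0.9295. Pe*log2(M-1) = 0.345*log2(41) = 1.848355. Bound = H(Pe) + Pe*log2(M-1) = 0.529689 + 0.399834 + 1.848355 = 2.7779

2.7779 bits


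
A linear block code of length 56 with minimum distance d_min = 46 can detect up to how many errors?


Detection capability = d_min - 1 = 46 - 1 = 45

45 errors


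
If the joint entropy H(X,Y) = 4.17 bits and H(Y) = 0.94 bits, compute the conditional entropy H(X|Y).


H(X|Y) = H(X,Y) - H(Y) = 4.17 - 0.94 = 3.23

3.23 bits


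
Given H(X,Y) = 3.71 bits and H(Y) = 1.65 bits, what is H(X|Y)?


H(X|Y) = H(X,Y) - H(Y) = 3.71 - 1.65 = 2.06

2.06 bits


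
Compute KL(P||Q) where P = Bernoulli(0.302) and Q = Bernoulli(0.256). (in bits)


KL = p*log2(p/q) + (1-p)*log2((1-p)/(1-q)) = 0.302*log2(0.302/0.256) + 0.698*log2(0.698/0.744) = 0.0077

0.0077 bits


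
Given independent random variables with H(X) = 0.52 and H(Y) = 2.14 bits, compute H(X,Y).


For independent variables, H(X,Y) = H(X) + H(Y) = 0.52 + 2.14 = 2.66

2.66 bits


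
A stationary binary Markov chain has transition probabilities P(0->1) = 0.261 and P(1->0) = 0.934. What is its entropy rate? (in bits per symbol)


Stationary distribution: pi_0 = p10/(p01+p10) = 0.7816, pi_1 = 0.2184. Entropy rate H' = pi_0*H(p01) + pi_1*H(p10) = 0.7816*0.8283 + 0.2184*0.3508 = 0.724

0.724 bits/symbol


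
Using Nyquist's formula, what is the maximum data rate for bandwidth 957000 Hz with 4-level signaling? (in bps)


Rate = 2 * B * log2(M) = 2 * 957000 * 2.0 = 3828000.0

3828000.0 bps


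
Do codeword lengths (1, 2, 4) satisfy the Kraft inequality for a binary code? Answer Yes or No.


Kraft sum = sum(2^(-l_i)) = 0.8125, need <= 1. Result: satisfied (a binary prefix-free code with these lengths exists)

Yes


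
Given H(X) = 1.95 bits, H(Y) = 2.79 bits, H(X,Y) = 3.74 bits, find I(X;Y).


I(X;Y) = H(X) + H(Y) - H(X,Y) = 1.95 + 2.79 - 3.74 = 1.0

1.0 bits


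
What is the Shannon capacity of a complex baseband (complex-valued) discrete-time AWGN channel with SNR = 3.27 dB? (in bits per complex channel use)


SNR_linear = 10^(3.27/10) = 2.1232; C = log2(1 + SNR_linear) = log2(1 + 2.1232) = 1.643

1.643 bits/channel use


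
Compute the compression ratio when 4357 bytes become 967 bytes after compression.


Ratio = original / compressed = 4357 / 967 = 4.5057

4.5057


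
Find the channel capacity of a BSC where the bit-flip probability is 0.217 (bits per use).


H(p) = -p*log2(p) - (1-p)*log2(1-p) = -0.217*log2(0.217) - 0.783*log2(0.783) = 0.478319 + 0.276333 = 0.7547. C = 1 - H(p) = 1 - 0.7547 = 0.2453

0.2453 bits


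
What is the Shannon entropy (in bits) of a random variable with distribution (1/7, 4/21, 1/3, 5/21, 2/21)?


H = -sum(p_i * log2(p_i)). Terms: -(1/7)*log2(1/7) = 0.401051; -(4/21)*log2(4/21) = 0.455680; -(1/3)*log2(1/3) = 0.528321; -(5/21)*log2(5/21) = 0.492950; -(2/21)*log2(2/21) = 0.323078. H = 0.401051 + 0.455680 + 0.528321 + 0.492950 + 0.323078 = 2.2011

2.2011 bits


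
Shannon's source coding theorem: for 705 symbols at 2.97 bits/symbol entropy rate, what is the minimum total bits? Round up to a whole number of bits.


Minimum bits >= n * H = 705 * 2.97 = 2093.85, rounded up to a whole number of bits = 2094

2094 bits


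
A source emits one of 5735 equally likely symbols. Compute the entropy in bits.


H = log2(n) = log2(5735) = 12.4856

12.4856 bits


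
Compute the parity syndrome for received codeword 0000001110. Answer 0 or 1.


Syndrome = XOR of all bits = 0 XOR 0 XOR 0 XOR 0 XOR 0 XOR 0 XOR 1 XOR 1 XOR 1 XOR 0 = 1

1


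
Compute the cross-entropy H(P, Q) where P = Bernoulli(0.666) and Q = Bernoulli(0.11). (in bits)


H(P,Q) = -p*log2(q) - (1-p)*log2(1-q). -0.666*log2(0.11) = 2.120827; -0.334*log2(0.89) = 0.056153. H(P,Q) = 2.120827 + 0.056153 = 2.177

2.177 bits


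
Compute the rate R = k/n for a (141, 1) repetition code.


Rate = k/n = 1/141

1/141


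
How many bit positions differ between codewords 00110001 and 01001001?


Count differing positions: . ^ ^ ^ ^ . . . = 4 differences

4


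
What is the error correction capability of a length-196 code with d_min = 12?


Correction capability = floor((d-1)/2) = floor((12-1)/2) = 5

5 errors


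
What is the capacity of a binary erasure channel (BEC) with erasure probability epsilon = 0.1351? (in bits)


C = 1 - epsilon = 1 - 0.1351 = 0.8649

0.8649 bits


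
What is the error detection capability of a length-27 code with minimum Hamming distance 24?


Detection capability = d_min - 1 = 24 - 1 = 23

23 errors


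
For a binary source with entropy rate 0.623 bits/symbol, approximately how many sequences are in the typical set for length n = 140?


log2|A_typical| = nH = 140 * 0.623 = 87.22, so |A_typical| ~ 2^87.22 = 1.802e+26

1.802e+26


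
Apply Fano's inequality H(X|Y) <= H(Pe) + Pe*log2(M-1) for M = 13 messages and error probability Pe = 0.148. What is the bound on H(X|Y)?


H(Pe) = -Pe*log2(Pe) - (1-Pe)*log2(1-Pe) = -0.148*log2(0.148) - 0.852*log2(0.852) = 0.407937 + 0.196876 = 0.6048. Pe*log2(M-1) = 0.148*log2(12) = 0.530574. Bound = H(Pe) + Pe*log2(M-1) = 0.407937 + 0.196876 + 0.530574 = 1.1354

1.1354 bits


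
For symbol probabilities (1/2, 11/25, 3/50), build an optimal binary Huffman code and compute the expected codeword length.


Huffman construction (repeatedly merge the two least-probable nodes; each merge adds 1 bit to every symbol beneath it): 3/50 + 11/25 = 1/2; 1/2 + 1/2 = 1. Resulting codeword lengths (in the order the probabilities were given): (1, 2, 2). L_avg = sum(p_i * l_i) = 1/2*1 + 11/25*2 + 3/50*2 = 3/2 = 1.5

1.5 bits


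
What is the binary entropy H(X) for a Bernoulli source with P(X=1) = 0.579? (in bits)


H = -p*log2(p) - (1-p)*log2(1-p). -0.579*log2(0.579) = 0.456463; -0.421*log2(0.421) = 0.525453. H = 0.456463 + 0.525453 = 0.9819

0.9819 bits


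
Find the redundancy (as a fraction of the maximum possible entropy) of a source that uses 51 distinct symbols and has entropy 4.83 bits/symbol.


H_max = log2(K) = log2(51) = 5.6724 bits/symbol. Redundancy = 1 - H/H_max = 1 - 4.83/5.6724 = 1 - 0.8515 = 0.1485

0.1485


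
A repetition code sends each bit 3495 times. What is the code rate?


Rate = k/n = 1/3495

1/3495


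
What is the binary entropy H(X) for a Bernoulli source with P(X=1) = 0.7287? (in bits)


H = -p*log2(p) - (1-p)*log2(1-p). -0.7287*log2(0.7287) = 0.332727; -0.2713*log2(0.2713) = 0.510597. H = 0.332727 + 0.510597 = 0.8433

0.8433 bits


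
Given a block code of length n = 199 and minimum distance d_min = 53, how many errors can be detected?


Detection capability = d_min - 1 = 53 - 1 = 52

52 errors


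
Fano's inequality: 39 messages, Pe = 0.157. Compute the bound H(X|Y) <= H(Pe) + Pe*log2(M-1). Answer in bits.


H(Pe) = -Pe*log2(Pe) - (1-Pe)*log2(1-Pe) = -0.157*log2(0.157) - 0.843*log2(0.843) = 0.419373 + 0.207711 = 0.6271. Pe*log2(M-1) = 0.157*log2(38) = 0.823925. Bound = H(Pe) + Pe*log2(M-1) = 0.419373 + 0.207711 + 0.823925 = 1.451

1.451 bits


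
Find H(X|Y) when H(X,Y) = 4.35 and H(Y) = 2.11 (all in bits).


H(X|Y) = H(X,Y) - H(Y) = 4.35 - 2.11 = 2.24

2.24 bits


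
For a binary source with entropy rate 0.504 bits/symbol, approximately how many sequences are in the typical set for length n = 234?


log2|A_typical| = nH = 234 * 0.504 = 117.936, so |A_typical| ~ 2^117.936 = 3.179e+35

3.179e+35


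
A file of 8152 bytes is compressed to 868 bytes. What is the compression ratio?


Ratio = original / compressed = 8152 / 868 = 9.3917

9.3917


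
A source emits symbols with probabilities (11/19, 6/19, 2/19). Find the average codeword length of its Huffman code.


Huffman construction (repeatedly merge the two least-probable nodes; each merge adds 1 bit to every symbol beneath it): 2/19 + 6/19 = 8/19; 8/19 + 11/19 = 1. Resulting codeword lengths (in the order the probabilities were given): (1, 2, 2). L_avg = sum(p_i * l_i) = 11/19*1 + 6/19*2 + 2/19*2 = 27/19 = 1.4211

1.4211 bits


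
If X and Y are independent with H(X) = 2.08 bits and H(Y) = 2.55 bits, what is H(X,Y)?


For independent variables, H(X,Y) = H(X) + H(Y) = 2.08 + 2.55 = 4.63

4.63 bits


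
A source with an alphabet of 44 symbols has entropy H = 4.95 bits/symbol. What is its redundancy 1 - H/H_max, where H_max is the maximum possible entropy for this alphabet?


H_max = log2(K) = log2(44) = 5.4594 bits/symbol. Redundancy = 1 - H/H_max = 1 - 4.95/5.4594 = 1 - 0.9067 = 0.0933

0.0933


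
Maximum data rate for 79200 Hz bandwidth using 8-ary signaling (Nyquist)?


Rate = 2 * B * log2(M) = 2 * 79200 * 3.0 = 475200.0

475200.0 bps


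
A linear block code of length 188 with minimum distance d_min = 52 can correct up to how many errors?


Correction capability = floor((d-1)/2) = floor((52-1)/2) = 25

25 errors


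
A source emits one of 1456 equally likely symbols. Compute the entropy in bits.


H = log2(n) = log2(1456) = 10.5078

10.5078 bits


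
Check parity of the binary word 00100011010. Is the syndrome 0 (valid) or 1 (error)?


Syndrome = XOR of all bits = 0 XOR 0 XOR 1 XOR 0 XOR 0 XOR 0 XOR 1 XOR 1 XOR 0 XOR 1 XOR 0 = 0

0


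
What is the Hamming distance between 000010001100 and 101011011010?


Count differing positions: ^ . ^ . . ^ . ^ . ^ ^ . = 6 differences

6


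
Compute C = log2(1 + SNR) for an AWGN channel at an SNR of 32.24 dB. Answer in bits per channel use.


SNR_linear = 10^(32.24/10) = 1674.9429; C = log2(1 + SNR_linear) = log2(1 + 1674.9429) = 10.7108

10.7108 bits/channel use


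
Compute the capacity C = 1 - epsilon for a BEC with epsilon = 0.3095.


C = 1 - epsilon = 1 - 0.3095 = 0.6905

0.6905 bits


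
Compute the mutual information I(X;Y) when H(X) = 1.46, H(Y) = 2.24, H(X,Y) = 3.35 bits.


I(X;Y) = H(X) + H(Y) - H(X,Y) = 1.46 + 2.24 - 3.35 = 0.35

0.35 bits


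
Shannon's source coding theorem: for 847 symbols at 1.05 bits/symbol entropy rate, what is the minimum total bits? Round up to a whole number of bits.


Minimum bits >= n * H = 847 * 1.05 = 889.35, rounded up to a whole number of bits = 890

890 bits


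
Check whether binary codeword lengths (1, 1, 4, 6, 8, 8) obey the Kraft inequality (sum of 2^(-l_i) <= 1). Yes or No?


Kraft sum = sum(2^(-l_i)) = 1.0859, need <= 1. Result: violated (a binary prefix-free code with these lengths cannot exist)

No


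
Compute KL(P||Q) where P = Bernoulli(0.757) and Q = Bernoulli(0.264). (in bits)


KL = p*log2(p/q) + (1-p)*log2((1-p)/(1-q)) = 0.757*log2(0.757/0.264) + 0.243*log2(0.243/0.736) = 0.762

0.762 bits


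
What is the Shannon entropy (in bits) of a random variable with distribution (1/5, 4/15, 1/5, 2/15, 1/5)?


H = -sum(p_i * log2(p_i)). Terms: -(1/5)*log2(1/5) = 0.464386; -(4/15)*log2(4/15) = 0.508504; -(1/5)*log2(1/5) = 0.464386; -(2/15)*log2(2/15) = 0.387585; -(1/5)*log2(1/5) = 0.464386. H = 0.464386 + 0.508504 + 0.464386 + 0.387585 + 0.464386 = 2.2892

2.2892 bits


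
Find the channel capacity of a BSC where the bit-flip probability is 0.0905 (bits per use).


H(p) = -p*log2(p) - (1-p)*log2(1-p) = -0.0905*log2(0.0905) - 0.9095*log2(0.9095) = 0.313667 + 0.124469 = 0.4381. C = 1 - H(p) = 1 - 0.4381 = 0.5619

0.5619 bits


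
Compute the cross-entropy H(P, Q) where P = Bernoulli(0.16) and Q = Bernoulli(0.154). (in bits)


H(P,Q) = -p*log2(q) - (1-p)*log2(1-q). -0.16*log2(0.154) = 0.431840; -0.84*log2(0.846) = 0.202667. H(P,Q) = 0.431840 + 0.202667 = 0.6345

0.6345 bits


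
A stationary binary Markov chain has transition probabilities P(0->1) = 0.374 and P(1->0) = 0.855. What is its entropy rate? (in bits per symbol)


Stationary distribution: pi_0 = p10/(p01+p10) = 0.6957, pi_1 = 0.3043. Entropy rate H' = pi_0*H(p01) + pi_1*H(p10) = 0.6957*0.9537 + 0.3043*0.5972 = 0.8452

0.8452 bits/symbol


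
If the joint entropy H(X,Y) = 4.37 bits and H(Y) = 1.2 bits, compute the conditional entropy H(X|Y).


H(X|Y) = H(X,Y) - H(Y) = 4.37 - 1.2 = 3.17

3.17 bits


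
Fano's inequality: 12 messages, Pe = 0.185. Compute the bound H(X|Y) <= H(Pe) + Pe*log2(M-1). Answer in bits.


H(Pe) = -Pe*log2(Pe) - (1-Pe)*log2(1-Pe) = -0.185*log2(0.185) - 0.815*log2(0.815) = 0.450365 + 0.240529 = 0.6909. Pe*log2(M-1) = 0.185*log2(11) = 0.639995. Bound = H(Pe) + Pe*log2(M-1) = 0.450365 + 0.240529 + 0.639995 = 1.3309

1.3309 bits


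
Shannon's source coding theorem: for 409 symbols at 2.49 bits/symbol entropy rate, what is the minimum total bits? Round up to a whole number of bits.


Minimum bits >= n * H = 409 * 2.49 = 1018.41, rounded up to a whole number of bits = 1019

1019 bits


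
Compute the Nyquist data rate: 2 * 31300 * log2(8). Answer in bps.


Rate = 2 * B * log2(M) = 2 * 31300 * 3.0 = 187800.0

187800.0 bps


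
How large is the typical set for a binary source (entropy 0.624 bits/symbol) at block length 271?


log2|A_typical| = nH = 271 * 0.624 = 169.104, so |A_typical| ~ 2^169.104 = 8.042e+50

8.042e+50


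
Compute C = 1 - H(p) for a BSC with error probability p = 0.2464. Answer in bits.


H(p) = -p*log2(p) - (1-p)*log2(1-p) = -0.2464*log2(0.2464) - 0.7536*log2(0.7536) = 0.497956 + 0.307566 = 0.8055. C = 1 - H(p) = 1 - 0.8055 = 0.1945

0.1945 bits


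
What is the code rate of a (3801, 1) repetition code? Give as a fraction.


Rate = k/n = 1/3801

1/3801


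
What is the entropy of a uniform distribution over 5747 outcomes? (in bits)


H = log2(n) = log2(5747) = 12.4886

12.4886 bits


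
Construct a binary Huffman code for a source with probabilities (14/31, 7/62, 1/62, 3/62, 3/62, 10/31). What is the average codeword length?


Huffman construction (repeatedly merge the two least-probable nodes; each merge adds 1 bit to every symbol beneath it): 1/62 + 3/62 = 2/31; 3/62 + 2/31 = 7/62; 7/62 + 7/62 = 7/31; 7/31 + 10/31 = 17/31; 14/31 + 17/31 = 1. Resulting codeword lengths (in the order the probabilities were given): (1, 3, 5, 5, 4, 2). L_avg = sum(p_i * l_i) = 14/31*1 + 7/62*3 + 1/62*5 + 3/62*5 + 3/62*4 + 10/31*2 = 121/62 = 1.9516

1.9516 bits


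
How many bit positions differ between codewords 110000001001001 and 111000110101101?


Count differing positions: . . ^ . . . ^ ^ ^ ^ . . ^ . . = 6 differences

6


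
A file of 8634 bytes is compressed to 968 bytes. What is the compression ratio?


Ratio = original / compressed = 8634 / 968 = 8.9194

8.9194


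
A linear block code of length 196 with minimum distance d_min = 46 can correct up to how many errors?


Correction capability = floor((d-1)/2) = floor((46-1)/2) = 22

22 errors


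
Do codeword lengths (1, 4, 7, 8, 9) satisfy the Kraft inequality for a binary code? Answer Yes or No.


Kraft sum = sum(2^(-l_i)) = 0.5762, need <= 1. Result: satisfied (a binary prefix-free code with these lengths exists)

Yes


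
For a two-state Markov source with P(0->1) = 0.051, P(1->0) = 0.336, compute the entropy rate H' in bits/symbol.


Stationary distribution: pi_0 = p10/(p01+p10) = 0.8682, pi_1 = 0.1318. Entropy rate H' = pi_0*H(p01) + pi_1*H(p10) = 0.8682*0.2906 + 0.1318*0.9209 = 0.3737

0.3737 bits/symbol


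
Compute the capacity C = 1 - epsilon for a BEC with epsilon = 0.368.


C = 1 - epsilon = 1 - 0.368 = 0.632

0.632 bits


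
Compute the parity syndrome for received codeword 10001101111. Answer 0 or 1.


Syndrome = XOR of all bits = 1 XOR 0 XOR 0 XOR 0 XOR 1 XOR 1 XOR 0 XOR 1 XOR 1 XOR 1 XOR 1 = 1

1


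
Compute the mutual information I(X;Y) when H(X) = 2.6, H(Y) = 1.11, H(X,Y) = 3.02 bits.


I(X;Y) = H(X) + H(Y) - H(X,Y) = 2.6 + 1.11 - 3.02 = 0.69

0.69 bits


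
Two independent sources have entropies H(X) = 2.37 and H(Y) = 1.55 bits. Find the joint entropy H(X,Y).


For independent variables, H(X,Y) = H(X) + H(Y) = 2.37 + 1.55 = 3.92

3.92 bits


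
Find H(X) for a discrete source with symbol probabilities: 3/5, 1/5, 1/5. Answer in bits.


H = -sum(p_i * log2(p_i)). Terms: -(3/5)*log2(3/5) = 0.442179; -(1/5)*log2(1/5) = 0.464386; -(1/5)*log2(1/5) = 0.464386. H = 0.442179 + 0.464386 + 0.464386 = 1.371

1.371 bits


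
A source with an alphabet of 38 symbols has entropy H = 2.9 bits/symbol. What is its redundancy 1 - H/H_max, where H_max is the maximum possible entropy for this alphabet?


H_max = log2(K) = log2(38) = 5.2479 bits/symbol. Redundancy = 1 - H/H_max = 1 - 2.9/5.2479 = 1 - 0.5526 = 0.4474

0.4474


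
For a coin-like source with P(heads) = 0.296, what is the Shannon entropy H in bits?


H = -p*log2(p) - (1-p)*log2(1-p). -0.296*log2(0.296) = 0.519874; -0.704*log2(0.704) = 0.356472. H = 0.519874 + 0.356472 = 0.8763

0.8763 bits


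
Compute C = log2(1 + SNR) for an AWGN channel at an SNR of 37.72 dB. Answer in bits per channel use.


SNR_linear = 10^(37.72/10) = 5915.6163; C = log2(1 + SNR_linear) = log2(1 + 5915.6163) = 12.5306

12.5306 bits/channel use


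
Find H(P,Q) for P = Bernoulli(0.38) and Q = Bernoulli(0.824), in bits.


H(P,Q) = -p*log2(q) - (1-p)*log2(1-q). -0.38*log2(0.824) = 0.106128; -0.62*log2(0.176) = 1.553939. H(P,Q) = 0.106128 + 1.553939 = 1.6601

1.6601 bits


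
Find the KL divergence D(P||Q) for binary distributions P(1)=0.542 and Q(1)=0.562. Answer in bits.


KL = p*log2(p/q) + (1-p)*log2((1-p)/(1-q)) = 0.542*log2(0.542/0.562) + 0.458*log2(0.458/0.438) = 0.0012

0.0012 bits


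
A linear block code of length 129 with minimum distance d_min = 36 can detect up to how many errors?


Detection capability = d_min - 1 = 36 - 1 = 35

35 errors


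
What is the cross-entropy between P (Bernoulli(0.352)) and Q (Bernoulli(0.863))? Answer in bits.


H(P,Q) = -p*log2(q) - (1-p)*log2(1-q). -0.352*log2(0.863) = 0.074824; -0.648*log2(0.137) = 1.858303. H(P,Q) = 0.074824 + 1.858303 = 1.9331

1.9331 bits


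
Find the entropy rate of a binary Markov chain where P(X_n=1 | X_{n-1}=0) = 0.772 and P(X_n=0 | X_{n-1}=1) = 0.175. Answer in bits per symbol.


Stationary distribution: pi_0 = p10/(p01+p10) = 0.1848, pi_1 = 0.8152. Entropy rate H' = pi_0*H(p01) + pi_1*H(p10) = 0.1848*0.7745 + 0.8152*0.669 = 0.6885

0.6885 bits/symbol


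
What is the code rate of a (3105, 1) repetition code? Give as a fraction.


Rate = k/n = 1/3105

1/3105


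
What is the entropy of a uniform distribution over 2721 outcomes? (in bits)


H = log2(n) = log2(2721) = 11.4099

11.4099 bits


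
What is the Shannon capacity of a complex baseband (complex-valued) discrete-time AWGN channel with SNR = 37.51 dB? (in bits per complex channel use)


SNR_linear = 10^(37.51/10) = 5636.3766; C = log2(1 + SNR_linear) = log2(1 + 5636.3766) = 12.4608

12.4608 bits/channel use


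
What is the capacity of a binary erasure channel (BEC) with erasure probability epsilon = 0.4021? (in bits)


C = 1 - epsilon = 1 - 0.4021 = 0.5979

0.5979 bits


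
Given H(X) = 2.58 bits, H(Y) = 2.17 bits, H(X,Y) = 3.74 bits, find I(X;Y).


I(X;Y) = H(X) + H(Y) - H(X,Y) = 2.58 + 2.17 - 3.74 = 1.01

1.01 bits


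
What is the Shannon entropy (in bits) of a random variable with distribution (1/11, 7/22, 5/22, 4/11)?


H = -sum(p_i * log2(p_i)). Terms: -(1/11)*log2(1/11) = 0.314494; -(7/22)*log2(7/22) = 0.525661; -(5/22)*log2(5/22) = 0.485796; -(4/11)*log2(4/11) = 0.530702. H = 0.314494 + 0.525661 + 0.485796 + 0.530702 = 1.8567

1.8567 bits


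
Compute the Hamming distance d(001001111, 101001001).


Count differing positions: ^ . . . . . ^ ^ . = 3 differences

3


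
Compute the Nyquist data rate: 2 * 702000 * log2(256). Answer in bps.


Rate = 2 * B * log2(M) = 2 * 702000 * 8.0 = 11232000.0

11232000.0 bps


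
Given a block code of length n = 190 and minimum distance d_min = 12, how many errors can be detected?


Detection capability = d_min - 1 = 12 - 1 = 11

11 errors


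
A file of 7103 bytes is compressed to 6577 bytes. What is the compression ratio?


Ratio = original / compressed = 7103 / 6577 = 1.08

1.08


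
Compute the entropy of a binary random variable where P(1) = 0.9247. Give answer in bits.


H = -p*log2(p) - (1-p)*log2(1-p). -0.9247*log2(0.9247) = 0.104438; -0.0753*log2(0.0753) = 0.280960. H = 0.104438 + 0.280960 = 0.3854

0.3854 bits


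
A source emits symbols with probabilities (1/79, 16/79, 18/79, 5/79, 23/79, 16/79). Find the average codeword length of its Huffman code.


Huffman construction (repeatedly merge the two least-probable nodes; each merge adds 1 bit to every symbol beneath it): 1/79 + 5/79 = 6/79; 6/79 + 16/79 = 22/79; 16/79 + 18/79 = 34/79; 22/79 + 23/79 = 45/79; 34/79 + 45/79 = 1. Resulting codeword lengths (in the order the probabilities were given): (4, 3, 2, 4, 2, 2). L_avg = sum(p_i * l_i) = 1/79*4 + 16/79*3 + 18/79*2 + 5/79*4 + 23/79*2 + 16/79*2 = 186/79 = 2.3544

2.3544 bits


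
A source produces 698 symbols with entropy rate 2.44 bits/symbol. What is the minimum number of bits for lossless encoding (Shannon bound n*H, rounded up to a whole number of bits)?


Minimum bits >= n * H = 698 * 2.44 = 1703.12, rounded up to a whole number of bits = 1704

1704 bits


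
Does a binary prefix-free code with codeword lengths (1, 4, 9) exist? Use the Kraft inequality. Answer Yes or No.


Kraft sum = sum(2^(-l_i)) = 0.5645, need <= 1. Result: satisfied (a binary prefix-free code with these lengths exists)

Yes


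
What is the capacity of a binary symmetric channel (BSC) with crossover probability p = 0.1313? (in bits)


H(p) = -p*log2(p) - (1-p)*log2(1-p) = -0.1313*log2(0.1313) - 0.8687*log2(0.8687) = 0.384586 + 0.176407 = 0.561. C = 1 - H(p) = 1 - 0.561 = 0.439

0.439 bits


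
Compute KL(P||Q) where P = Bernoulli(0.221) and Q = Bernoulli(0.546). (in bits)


KL = p*log2(p/q) + (1-p)*log2((1-p)/(1-q)) = 0.221*log2(0.221/0.546) + 0.779*log2(0.779/0.454) = 0.3184

0.3184 bits


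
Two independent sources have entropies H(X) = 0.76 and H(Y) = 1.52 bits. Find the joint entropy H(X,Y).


For independent variables, H(X,Y) = H(X) + H(Y) = 0.76 + 1.52 = 2.28

2.28 bits


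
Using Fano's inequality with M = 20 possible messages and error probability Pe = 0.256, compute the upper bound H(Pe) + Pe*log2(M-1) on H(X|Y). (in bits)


H(Pe) = -Pe*log2(Pe) - (1-Pe)*log2(1-Pe) = -0.256*log2(0.256) - 0.744*log2(0.744) = 0.503241 + 0.317409 = 0.8207. Pe*log2(M-1) = 0.256*log2(19) = 1.087469. Bound = H(Pe) + Pe*log2(M-1) = 0.503241 + 0.317409 + 1.087469 = 1.9081

1.9081 bits


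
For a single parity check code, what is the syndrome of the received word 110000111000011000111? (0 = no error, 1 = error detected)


Syndrome = XOR of all bits = 1 XOR 1 XOR 0 XOR 0 XOR 0 XOR 0 XOR 1 XOR 1 XOR 1 XOR 0 XOR 0 XOR 0 XOR 0 XOR 1 XOR 1 XOR 0 XOR 0 XOR 0 XOR 1 XOR 1 XOR 1 = 0

0


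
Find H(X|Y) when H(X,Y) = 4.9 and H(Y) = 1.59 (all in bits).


H(X|Y) = H(X,Y) - H(Y) = 4.9 - 1.59 = 3.31

3.31 bits


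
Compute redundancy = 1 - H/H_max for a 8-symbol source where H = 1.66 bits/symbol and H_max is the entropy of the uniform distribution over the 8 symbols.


H_max = log2(K) = log2(8) = 3.0 bits/symbol. Redundancy = 1 - H/H_max = 1 - 1.66/3.0 = 1 - 0.5533 = 0.4467

0.4467


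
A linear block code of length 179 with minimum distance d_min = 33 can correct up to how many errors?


Correction capability = floor((d-1)/2) = floor((33-1)/2) = 16

16 errors


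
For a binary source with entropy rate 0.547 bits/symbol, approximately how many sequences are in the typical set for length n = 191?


log2|A_typical| = nH = 191 * 0.547 = 104.477, so |A_typical| ~ 2^104.477 = 2.823e+31

2.823e+31


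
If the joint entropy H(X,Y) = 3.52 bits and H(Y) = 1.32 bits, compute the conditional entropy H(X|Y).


H(X|Y) = H(X,Y) - H(Y) = 3.52 - 1.32 = 2.2

2.2 bits


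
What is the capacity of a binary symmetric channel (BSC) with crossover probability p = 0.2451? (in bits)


H(p) = -p*log2(p) - (1-p)*log2(1-p) = -0.2451*log2(0.2451) - 0.7549*log2(0.7549) = 0.497199 + 0.306220 = 0.8034. C = 1 - H(p) = 1 - 0.8034 = 0.1966

0.1966 bits


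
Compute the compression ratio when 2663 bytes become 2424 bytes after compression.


Ratio = original / compressed = 2663 / 2424 = 1.0986

1.0986


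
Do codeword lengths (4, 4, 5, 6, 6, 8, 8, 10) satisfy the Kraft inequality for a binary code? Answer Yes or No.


Kraft sum = sum(2^(-l_i)) = 0.1963, need <= 1. Result: satisfied (a binary prefix-free code with these lengths exists)

Yes


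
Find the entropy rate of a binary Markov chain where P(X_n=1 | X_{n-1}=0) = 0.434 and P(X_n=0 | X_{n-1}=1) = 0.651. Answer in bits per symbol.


Stationary distribution: pi_0 = p10/(p01+p10) = 0.6, pi_1 = 0.4. Entropy rate H' = pi_0*H(p01) + pi_1*H(p10) = 0.6*0.9874 + 0.4*0.9332 = 0.9657

0.9657 bits/symbol


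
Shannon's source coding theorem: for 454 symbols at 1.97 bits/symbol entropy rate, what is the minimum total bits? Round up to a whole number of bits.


Minimum bits >= n * H = 454 * 1.97 = 894.38, rounded up to a whole number of bits = 895

895 bits


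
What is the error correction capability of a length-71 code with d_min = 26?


Correction capability = floor((d-1)/2) = floor((26-1)/2) = 12

12 errors


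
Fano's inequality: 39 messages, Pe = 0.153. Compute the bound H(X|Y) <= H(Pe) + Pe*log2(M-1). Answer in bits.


H(Pe) = -Pe*log2(Pe) - (1-Pe)*log2(1-Pe) = -0.153*log2(0.153) - 0.847*log2(0.847) = 0.414385 + 0.202913 = 0.6173. Pe*log2(M-1) = 0.153*log2(38) = 0.802933. Bound = H(Pe) + Pe*log2(M-1) = 0.414385 + 0.202913 + 0.802933 = 1.4202

1.4202 bits


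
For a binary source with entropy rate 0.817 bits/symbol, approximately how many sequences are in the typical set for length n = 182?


log2|A_typical| = nH = 182 * 0.817 = 148.694, so |A_typical| ~ 2^148.694 = 5.772e+44

5.772e+44


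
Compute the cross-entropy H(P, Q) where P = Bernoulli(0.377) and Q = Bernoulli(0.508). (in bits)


H(P,Q) = -p*log2(q) - (1-p)*log2(1-q). -0.377*log2(0.508) = 0.368367; -0.623*log2(0.492) = 0.637497. H(P,Q) = 0.368367 + 0.637497 = 1.0059

1.0059 bits


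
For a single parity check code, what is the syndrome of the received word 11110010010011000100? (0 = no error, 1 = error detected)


Syndrome = XOR of all bits = 1 XOR 1 XOR 1 XOR 1 XOR 0 XOR 0 XOR 1 XOR 0 XOR 0 XOR 1 XOR 0 XOR 0 XOR 1 XOR 1 XOR 0 XOR 0 XOR 0 XOR 1 XOR 0 XOR 0 = 1

1


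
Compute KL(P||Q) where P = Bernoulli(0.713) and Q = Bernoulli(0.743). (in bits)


KL = p*log2(p/q) + (1-p)*log2((1-p)/(1-q)) = 0.713*log2(0.713/0.743) + 0.287*log2(0.287/0.257) = 0.0033

0.0033 bits


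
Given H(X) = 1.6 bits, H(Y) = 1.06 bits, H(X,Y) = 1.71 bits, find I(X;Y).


I(X;Y) = H(X) + H(Y) - H(X,Y) = 1.6 + 1.06 - 1.71 = 0.95

0.95 bits


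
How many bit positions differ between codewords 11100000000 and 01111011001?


Count differing positions: ^ . . ^ ^ . ^ ^ . . ^ = 6 differences

6


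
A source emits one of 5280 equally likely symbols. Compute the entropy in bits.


H = log2(n) = log2(5280) = 12.3663

12.3663 bits


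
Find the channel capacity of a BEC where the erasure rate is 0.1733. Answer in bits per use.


C = 1 - epsilon = 1 - 0.1733 = 0.8267

0.8267 bits


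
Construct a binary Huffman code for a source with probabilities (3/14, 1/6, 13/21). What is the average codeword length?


Huffman construction (repeatedly merge the two least-probable nodes; each merge adds 1 bit to every symbol beneath it): 1/6 + 3/14 = 8/21; 8/21 + 13/21 = 1. Resulting codeword lengths (in the order the probabilities were given): (2, 2, 1). L_avg = sum(p_i * l_i) = 3/14*2 + 1/6*2 + 13/21*1 = 29/21 = 1.381

1.381 bits


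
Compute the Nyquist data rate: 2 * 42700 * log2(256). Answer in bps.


Rate = 2 * B * log2(M) = 2 * 42700 * 8.0 = 683200.0

683200.0 bps


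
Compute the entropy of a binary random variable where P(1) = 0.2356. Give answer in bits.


H = -p*log2(p) - (1-p)*log2(1-p). -0.2356*log2(0.2356) = 0.491365; -0.7644*log2(0.7644) = 0.296282. H = 0.491365 + 0.296282 = 0.7876

0.7876 bits


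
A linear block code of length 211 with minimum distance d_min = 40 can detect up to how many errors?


Detection capability = d_min - 1 = 40 - 1 = 39

39 errors


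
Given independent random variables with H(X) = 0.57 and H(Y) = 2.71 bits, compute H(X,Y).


For independent variables, H(X,Y) = H(X) + H(Y) = 0.57 + 2.71 = 3.28

3.28 bits


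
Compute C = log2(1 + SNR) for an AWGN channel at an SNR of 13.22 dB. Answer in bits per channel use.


SNR_linear = 10^(13.22/10) = 20.9894; C = log2(1 + SNR_linear) = log2(1 + 20.9894) = 4.4587

4.4587 bits/channel use


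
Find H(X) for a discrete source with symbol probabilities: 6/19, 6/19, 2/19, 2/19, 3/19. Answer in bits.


H = -sum(p_i * log2(p_i)). Terms: -(6/19)*log2(6/19) = 0.525147; -(6/19)*log2(6/19) = 0.525147; -(2/19)*log2(2/19) = 0.341887; -(2/19)*log2(2/19) = 0.341887; -(3/19)*log2(3/19) = 0.420468. H = 0.525147 + 0.525147 + 0.341887 + 0.341887 + 0.420468 = 2.1545

2.1545 bits
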